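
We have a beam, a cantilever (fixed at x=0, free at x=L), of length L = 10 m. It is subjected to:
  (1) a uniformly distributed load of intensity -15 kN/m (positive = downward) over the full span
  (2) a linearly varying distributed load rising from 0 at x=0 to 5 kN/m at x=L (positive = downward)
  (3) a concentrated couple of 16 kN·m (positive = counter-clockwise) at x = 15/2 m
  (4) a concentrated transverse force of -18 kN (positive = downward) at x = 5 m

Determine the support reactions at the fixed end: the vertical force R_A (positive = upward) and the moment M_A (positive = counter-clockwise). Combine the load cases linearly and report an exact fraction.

Load 1 — uniform load w=-15 kN/m over full span:
  R_A = wL = (-15)·10 = -150 kN
  M_A = wL²/2 = (-15)·10²/2 = -750 kN·m
Load 2 — triangular load w₀=5 kN/m (0→w₀ over full span):
  R_A = w₀L/2 = 5·10/2 = 25 kN
  M_A = w₀L²/3 = 5·10²/3 = 500/3 kN·m
Load 3 — applied couple M₀=16 kN·m at a=15/2 m (b=L-a=5/2):
  R_A = 0 kN
  M_A = -M₀ = -16 kN·m
Load 4 — point force P=-18 kN at a=5 m (b=L-a=5):
  R_A = P = (-18) = -18 kN
  M_A = Pa = (-18)·5 = -90 kN·m
Superposition: R_A = -143 kN, M_A = -2068/3 kN·m

R_A = -143 kN, M_A = -2068/3 kN·m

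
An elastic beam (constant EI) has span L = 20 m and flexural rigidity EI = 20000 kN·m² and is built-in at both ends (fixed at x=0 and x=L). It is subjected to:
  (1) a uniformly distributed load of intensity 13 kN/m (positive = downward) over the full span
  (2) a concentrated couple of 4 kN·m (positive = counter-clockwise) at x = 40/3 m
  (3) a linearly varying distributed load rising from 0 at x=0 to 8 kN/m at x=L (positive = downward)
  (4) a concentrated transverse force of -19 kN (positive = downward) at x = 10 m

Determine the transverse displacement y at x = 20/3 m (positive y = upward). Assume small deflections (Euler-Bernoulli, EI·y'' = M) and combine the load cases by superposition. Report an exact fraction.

Load 1 — uniform load w=13 kN/m over full span:
  y_1 = -wx²(L-x)²/(24EI) = -13·(20/3)²·(20-(20/3))²/(24·20000) = -52/243 m
Load 2 — applied couple M₀=4 kN·m at a=40/3 m (b=L-a=20/3):
  y_2 = (R_Ax³/6 - M_Ax²/2)/EI  [x≤a] with R_A=4/15, M_A=4/3 = ((4/15)·(20/3)³/6 - (4/3)·(20/3)²/2)/20000 = -1/1215 m
Load 3 — triangular load w₀=8 kN/m (0→w₀ over full span):
  y_3 = -w₀x²(L-x)²(x+2L)/(120LEI) = -8·(20/3)²·(20-(20/3))²·((20/3)+2·20)/(120·20·20000) = -224/3645 m
Load 4 — point force P=-19 kN at a=10 m (b=L-a=10):
  y_4 = -Pb²x²(3aL-(3a+b)x)/(6L³EI)  [x≤a] = -(-19)·10²·(20/3)²·(3·10·20-(3·10+10)·(20/3))/(6·20³·20000) = 19/648 m
Superposition: y = Σ y_i = -7201/29160 m ≈ -0.246948 m

y(20/3) = -7201/29160 m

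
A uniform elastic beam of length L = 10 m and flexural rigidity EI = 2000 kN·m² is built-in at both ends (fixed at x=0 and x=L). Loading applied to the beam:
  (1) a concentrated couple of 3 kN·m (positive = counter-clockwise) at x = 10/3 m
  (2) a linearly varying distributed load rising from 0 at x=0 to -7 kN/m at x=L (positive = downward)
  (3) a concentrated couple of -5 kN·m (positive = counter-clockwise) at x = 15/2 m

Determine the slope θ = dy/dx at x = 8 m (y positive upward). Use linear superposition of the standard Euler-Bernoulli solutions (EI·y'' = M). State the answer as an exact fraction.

θ(8) = -511/30000 rad

Load 1 — applied couple M₀=3 kN·m at a=10/3 m (b=L-a=20/3):
  θ_1 = (R_Ax²/2 - M_Ax - M₀(x-a))/EI  [x>a] with R_A=2/5, M_A=0 = ((2/5)·8²/2 - 0·8 - 3·(8-(10/3)))/2000 = -3/5000 rad
Load 2 — triangular load w₀=-7 kN/m (0→w₀ over full span):
  θ_2 = -w₀(2x(L-x)(L-2x)(x+2L)+x²(L-x)²)/(120LEI) = -(-7)·(2·8·(10-8)·(10-2·8)·(8+2·10)+8²·(10-8)²)/(120·10·2000) = -28/1875 rad
Load 3 — applied couple M₀=-5 kN·m at a=15/2 m (b=L-a=5/2):
  θ_3 = (R_Ax²/2 - M_Ax - M₀(x-a))/EI  [x>a] with R_A=-9/16, M_A=-25/16 = ((-9/16)·8²/2 - (-25/16)·8 - (-5)·(8-(15/2)))/2000 = -3/2000 rad
Superposition: θ = Σ θ_i = -511/30000 rad ≈ -0.017033 rad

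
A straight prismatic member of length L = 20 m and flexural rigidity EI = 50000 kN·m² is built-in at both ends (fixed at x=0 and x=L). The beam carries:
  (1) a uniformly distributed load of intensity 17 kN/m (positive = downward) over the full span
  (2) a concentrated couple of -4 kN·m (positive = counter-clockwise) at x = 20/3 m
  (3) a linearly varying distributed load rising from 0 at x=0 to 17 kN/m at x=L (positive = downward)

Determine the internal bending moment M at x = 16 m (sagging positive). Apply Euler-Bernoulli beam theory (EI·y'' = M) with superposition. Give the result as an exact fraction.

Load 1 — uniform load w=17 kN/m over full span:
  M_1 = wLx/2 - wL²/12 - wx²/2 = 17·20·16/2 - 17·20²/12 - 17·16²/2 = -68/3 kN·m
Load 2 — applied couple M₀=-4 kN·m at a=20/3 m (b=L-a=40/3):
  M_2 = R_Ax - M_A - M₀  [x>a] with R_A=-4/15, M_A=0 = (-4/15)·16 - 0 - (-4) = -4/15 kN·m
Load 3 — triangular load w₀=17 kN/m (0→w₀ over full span):
  M_3 = 3w₀Lx/20 - w₀L²/30 - w₀x³/(6L) = 3·17·20·16/20 - 17·20²/30 - 17·16³/(6·20) = 136/15 kN·m
Superposition: M = Σ M_i = -208/15 kN·m ≈ -13.866667 kN·m

M(16) = -208/15 kN·m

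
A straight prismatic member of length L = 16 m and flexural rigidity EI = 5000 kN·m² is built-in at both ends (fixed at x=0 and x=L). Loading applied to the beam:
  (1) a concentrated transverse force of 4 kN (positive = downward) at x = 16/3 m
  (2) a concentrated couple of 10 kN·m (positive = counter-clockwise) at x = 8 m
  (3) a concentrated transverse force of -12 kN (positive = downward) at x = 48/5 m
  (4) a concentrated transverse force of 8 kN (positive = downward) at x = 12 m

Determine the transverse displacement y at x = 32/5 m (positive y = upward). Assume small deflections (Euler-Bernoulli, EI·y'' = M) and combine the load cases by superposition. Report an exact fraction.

Load 1 — point force P=4 kN at a=16/3 m (b=L-a=32/3):
  y_1 = -Pa²(L-x)²(3bL-(3b+a)(L-x))/(6L³EI)  [x>a] = -4·(16/3)²·(16-(32/5))²·(3·(32/3)·16-(3·(32/3)+(16/3))·(16-(32/5)))/(6·16³·5000) = -1024/78125 m
Load 2 — applied couple M₀=10 kN·m at a=8 m (b=L-a=8):
  y_2 = (R_Ax³/6 - M_Ax²/2)/EI  [x≤a] with R_A=15/16, M_A=5/2 = ((15/16)·(32/5)³/6 - (5/2)·(32/5)²/2)/5000 = -32/15625 m
Load 3 — point force P=-12 kN at a=48/5 m (b=L-a=32/5):
  y_3 = -Pb²x²(3aL-(3a+b)x)/(6L³EI)  [x≤a] = -(-12)·(32/5)²·(32/5)²·(3·(48/5)·16-(3·(48/5)+(32/5))·(32/5))/(6·16³·5000) = 376832/9765625 m
Load 4 — point force P=8 kN at a=12 m (b=L-a=4):
  y_4 = -Pb²x²(3aL-(3a+b)x)/(6L³EI)  [x≤a] = -8·4²·(32/5)²·(3·12·16-(3·12+4)·(32/5))/(6·16³·5000) = -128/9375 m
Superposition: y = Σ y_i = 286496/29296875 m ≈ 0.009779 m

y(32/5) = 286496/29296875 m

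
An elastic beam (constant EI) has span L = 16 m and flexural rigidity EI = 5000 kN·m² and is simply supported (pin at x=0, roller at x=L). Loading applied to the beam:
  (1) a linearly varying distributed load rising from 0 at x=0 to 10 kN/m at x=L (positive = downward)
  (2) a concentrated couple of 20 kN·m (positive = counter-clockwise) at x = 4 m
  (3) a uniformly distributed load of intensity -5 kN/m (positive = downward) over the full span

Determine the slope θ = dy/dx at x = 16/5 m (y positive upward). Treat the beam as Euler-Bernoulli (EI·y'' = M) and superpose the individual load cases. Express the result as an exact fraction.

Load 1 — triangular load w₀=10 kN/m (0→w₀ over full span):
  θ_1 = -w₀(7L⁴-30L²x²+15x⁴)/(360LEI) = -10·(7·16⁴-30·16²·(16/5)²+15·(16/5)⁴)/(360·16·5000) = -93184/703125 rad
Load 2 — applied couple M₀=20 kN·m at a=4 m (b=L-a=12):
  θ_2 = (M₀x²/(2L)+C₁)/EI  [x≤a] with C₁=M₀(3b²-L²)/(6L)=110/3 = (20·(16/5)²/(2·16)+(110/3))/5000 = 323/37500 rad
Load 3 — uniform load w=-5 kN/m over full span:
  θ_3 = -w(L³-6Lx²+4x³)/(24EI) = -(-5)·(16³-6·16·(16/5)²+4·(16/5)³)/(24·5000) = 2112/15625 rad
Superposition: θ = Σ θ_i = 31649/2812500 rad ≈ 0.011253 rad

θ(16/5) = 31649/2812500 rad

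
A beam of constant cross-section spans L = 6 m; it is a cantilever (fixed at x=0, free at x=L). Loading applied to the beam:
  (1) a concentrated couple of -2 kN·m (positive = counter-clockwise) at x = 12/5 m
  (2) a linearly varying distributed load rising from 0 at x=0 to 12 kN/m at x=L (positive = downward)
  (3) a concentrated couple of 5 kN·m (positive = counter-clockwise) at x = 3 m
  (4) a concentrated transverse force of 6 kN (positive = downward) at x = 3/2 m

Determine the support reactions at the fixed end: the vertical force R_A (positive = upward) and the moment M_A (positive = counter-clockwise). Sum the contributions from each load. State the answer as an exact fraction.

R_A = 42 kN, M_A = 150 kN·m

Load 1 — applied couple M₀=-2 kN·m at a=12/5 m (b=L-a=18/5):
  R_A = 0 kN
  M_A = -M₀ = -(-2) = 2 kN·m
Load 2 — triangular load w₀=12 kN/m (0→w₀ over full span):
  R_A = w₀L/2 = 12·6/2 = 36 kN
  M_A = w₀L²/3 = 12·6²/3 = 144 kN·m
Load 3 — applied couple M₀=5 kN·m at a=3 m (b=L-a=3):
  R_A = 0 kN
  M_A = -M₀ = -5 kN·m
Load 4 — point force P=6 kN at a=3/2 m (b=L-a=9/2):
  R_A = P = 6 kN
  M_A = Pa = 6·(3/2) = 9 kN·m
Superposition: R_A = 42 kN, M_A = 150 kN·m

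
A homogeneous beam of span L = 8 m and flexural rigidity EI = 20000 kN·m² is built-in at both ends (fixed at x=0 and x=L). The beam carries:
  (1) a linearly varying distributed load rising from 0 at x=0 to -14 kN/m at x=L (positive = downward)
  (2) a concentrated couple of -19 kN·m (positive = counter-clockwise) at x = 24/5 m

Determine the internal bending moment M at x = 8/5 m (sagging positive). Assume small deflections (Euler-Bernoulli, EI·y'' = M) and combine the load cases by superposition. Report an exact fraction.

M(8/5) = 1796/375 kN·m

Load 1 — triangular load w₀=-14 kN/m (0→w₀ over full span):
  M_1 = 3w₀Lx/20 - w₀L²/30 - w₀x³/(6L) = 3·(-14)·8·(8/5)/20 - (-14)·8²/30 - (-14)·(8/5)³/(6·8) = 1568/375 kN·m
Load 2 — applied couple M₀=-19 kN·m at a=24/5 m (b=L-a=16/5):
  M_2 = R_Ax - M_A  [x≤a] with R_A=-171/50, M_A=-152/25 = (-171/50)·(8/5) - (-152/25) = 76/125 kN·m
Superposition: M = Σ M_i = 1796/375 kN·m ≈ 4.789333 kN·m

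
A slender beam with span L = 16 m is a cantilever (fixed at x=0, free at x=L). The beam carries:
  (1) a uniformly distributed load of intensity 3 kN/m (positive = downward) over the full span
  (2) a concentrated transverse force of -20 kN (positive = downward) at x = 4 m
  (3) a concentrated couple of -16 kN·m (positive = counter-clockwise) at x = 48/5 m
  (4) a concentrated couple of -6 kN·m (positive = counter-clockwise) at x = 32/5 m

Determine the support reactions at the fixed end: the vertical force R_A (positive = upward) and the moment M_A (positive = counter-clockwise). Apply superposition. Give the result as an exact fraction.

Load 1 — uniform load w=3 kN/m over full span:
  R_A = wL = 3·16 = 48 kN
  M_A = wL²/2 = 3·16²/2 = 384 kN·m
Load 2 — point force P=-20 kN at a=4 m (b=L-a=12):
  R_A = P = (-20) = -20 kN
  M_A = Pa = (-20)·4 = -80 kN·m
Load 3 — applied couple M₀=-16 kN·m at a=48/5 m (b=L-a=32/5):
  R_A = 0 kN
  M_A = -M₀ = -(-16) = 16 kN·m
Load 4 — applied couple M₀=-6 kN·m at a=32/5 m (b=L-a=48/5):
  R_A = 0 kN
  M_A = -M₀ = -(-6) = 6 kN·m
Superposition: R_A = 28 kN, M_A = 326 kN·m

R_A = 28 kN, M_A = 326 kN·m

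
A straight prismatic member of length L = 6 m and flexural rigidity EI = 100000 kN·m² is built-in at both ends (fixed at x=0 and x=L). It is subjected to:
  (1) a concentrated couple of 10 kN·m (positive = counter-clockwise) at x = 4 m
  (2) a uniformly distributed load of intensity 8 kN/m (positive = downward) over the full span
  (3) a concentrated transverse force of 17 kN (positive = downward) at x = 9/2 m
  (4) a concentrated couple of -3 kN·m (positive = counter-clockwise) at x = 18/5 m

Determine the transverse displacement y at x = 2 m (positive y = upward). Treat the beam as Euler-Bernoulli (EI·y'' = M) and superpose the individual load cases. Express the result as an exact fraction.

Load 1 — applied couple M₀=10 kN·m at a=4 m (b=L-a=2):
  y_1 = (R_Ax³/6 - M_Ax²/2)/EI  [x≤a] with R_A=20/9, M_A=10/3 = ((20/9)·2³/6 - (10/3)·2²/2)/100000 = -1/27000 m
Load 2 — uniform load w=8 kN/m over full span:
  y_2 = -wx²(L-x)²/(24EI) = -8·2²·(6-2)²/(24·100000) = -2/9375 m
Load 3 — point force P=17 kN at a=9/2 m (b=L-a=3/2):
  y_3 = -Pb²x²(3aL-(3a+b)x)/(6L³EI)  [x≤a] = -17·(3/2)²·2²·(3·(9/2)·6-(3·(9/2)+(3/2))·2)/(6·6³·100000) = -289/4800000 m
Load 4 — applied couple M₀=-3 kN·m at a=18/5 m (b=L-a=12/5):
  y_4 = (R_Ax³/6 - M_Ax²/2)/EI  [x≤a] with R_A=-18/25, M_A=-24/25 = ((-18/25)·2³/6 - (-24/25)·2²/2)/100000 = 3/312500 m
Superposition: y = Σ y_i = -325057/1080000000 m ≈ -0.000301 m

y(2) = -325057/1080000000 m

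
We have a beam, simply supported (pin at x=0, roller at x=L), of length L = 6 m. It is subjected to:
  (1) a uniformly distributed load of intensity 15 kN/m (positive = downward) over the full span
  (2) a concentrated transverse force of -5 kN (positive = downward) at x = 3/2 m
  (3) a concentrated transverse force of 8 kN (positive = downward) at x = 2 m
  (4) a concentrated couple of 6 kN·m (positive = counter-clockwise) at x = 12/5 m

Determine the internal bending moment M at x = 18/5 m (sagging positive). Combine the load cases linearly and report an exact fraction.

Load 1 — uniform load w=15 kN/m over full span:
  M_1 = wx(L-x)/2 = 15·(18/5)·(6-(18/5))/2 = 324/5 kN·m
Load 2 — point force P=-5 kN at a=3/2 m (b=L-a=9/2):
  M_2 = Pa(L-x)/L  [x>a] = (-5)·(3/2)·(6-(18/5))/6 = -3 kN·m
Load 3 — point force P=8 kN at a=2 m (b=L-a=4):
  M_3 = Pa(L-x)/L  [x>a] = 8·2·(6-(18/5))/6 = 32/5 kN·m
Load 4 — applied couple M₀=6 kN·m at a=12/5 m (b=L-a=18/5):
  M_4 = M₀x/L - M₀  [x>a] = 6·(18/5)/6 - 6 = -12/5 kN·m
Superposition: M = Σ M_i = 329/5 kN·m ≈ 65.800000 kN·m

M(18/5) = 329/5 kN·m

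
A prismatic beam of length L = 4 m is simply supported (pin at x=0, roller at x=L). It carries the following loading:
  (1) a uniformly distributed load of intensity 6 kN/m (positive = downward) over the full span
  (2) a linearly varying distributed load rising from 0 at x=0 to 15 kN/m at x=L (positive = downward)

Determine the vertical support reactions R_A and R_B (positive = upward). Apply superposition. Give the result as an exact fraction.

Load 1 — uniform load w=6 kN/m over full span:
  R_A = wL/2 = 6·4/2 = 12 kN
  R_B = wL/2 = 6·4/2 = 12 kN
Load 2 — triangular load w₀=15 kN/m (0→w₀ over full span):
  R_A = w₀L/6 = 15·4/6 = 10 kN
  R_B = w₀L/3 = 15·4/3 = 20 kN
Superposition: R_A = 22 kN, R_B = 32 kN

R_A = 22 kN, R_B = 32 kN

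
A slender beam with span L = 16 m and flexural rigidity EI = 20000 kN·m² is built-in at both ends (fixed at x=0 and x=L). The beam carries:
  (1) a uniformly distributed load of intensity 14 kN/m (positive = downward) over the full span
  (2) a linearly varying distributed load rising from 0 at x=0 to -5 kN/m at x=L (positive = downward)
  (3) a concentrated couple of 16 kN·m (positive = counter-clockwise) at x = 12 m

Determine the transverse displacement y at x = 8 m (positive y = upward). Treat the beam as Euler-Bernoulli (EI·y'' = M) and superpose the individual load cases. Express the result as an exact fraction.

Load 1 — uniform load w=14 kN/m over full span:
  y_1 = -wx²(L-x)²/(24EI) = -14·8²·(16-8)²/(24·20000) = -224/1875 m
Load 2 — triangular load w₀=-5 kN/m (0→w₀ over full span):
  y_2 = -w₀x²(L-x)²(x+2L)/(120LEI) = -(-5)·8²·(16-8)²·(8+2·16)/(120·16·20000) = 8/375 m
Load 3 — applied couple M₀=16 kN·m at a=12 m (b=L-a=4):
  y_3 = (R_Ax³/6 - M_Ax²/2)/EI  [x≤a] with R_A=9/8, M_A=5 = ((9/8)·8³/6 - 5·8²/2)/20000 = -2/625 m
Superposition: y = Σ y_i = -38/375 m ≈ -0.101333 m

y(8) = -38/375 m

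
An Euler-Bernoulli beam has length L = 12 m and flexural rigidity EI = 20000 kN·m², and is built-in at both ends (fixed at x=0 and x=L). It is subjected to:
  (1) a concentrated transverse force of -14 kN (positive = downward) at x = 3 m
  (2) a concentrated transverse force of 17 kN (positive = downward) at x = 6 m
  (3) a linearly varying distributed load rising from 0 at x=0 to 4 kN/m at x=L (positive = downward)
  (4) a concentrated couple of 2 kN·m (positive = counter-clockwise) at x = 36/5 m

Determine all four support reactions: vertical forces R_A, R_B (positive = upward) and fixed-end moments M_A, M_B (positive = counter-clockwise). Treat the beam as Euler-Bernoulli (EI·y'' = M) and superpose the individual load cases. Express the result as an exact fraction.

Load 1 — point force P=-14 kN at a=3 m (b=L-a=9):
  R_A = Pb²(3a+b)/L³ = (-14)·9²·(3·3+9)/12³ = -189/16 kN
  M_A = Pab²/L² = (-14)·3·9²/12² = -189/8 kN·m
  R_B = Pa²(a+3b)/L³ = (-14)·3²·(3+3·9)/12³ = -35/16 kN
  M_B = -Pa²b/L² = -(-14)·3²·9/12² = 63/8 kN·m
Load 2 — point force P=17 kN at a=6 m (b=L-a=6):
  R_A = Pb²(3a+b)/L³ = 17·6²·(3·6+6)/12³ = 17/2 kN
  M_A = Pab²/L² = 17·6·6²/12² = 51/2 kN·m
  R_B = Pa²(a+3b)/L³ = 17·6²·(6+3·6)/12³ = 17/2 kN
  M_B = -Pa²b/L² = -17·6²·6/12² = -51/2 kN·m
Load 3 — triangular load w₀=4 kN/m (0→w₀ over full span):
  R_A = 3w₀L/20 = 3·4·12/20 = 36/5 kN
  M_A = w₀L²/30 = 4·12²/30 = 96/5 kN·m
  R_B = 7w₀L/20 = 7·4·12/20 = 84/5 kN
  M_B = -w₀L²/20 = -4·12²/20 = -144/5 kN·m
Load 4 — applied couple M₀=2 kN·m at a=36/5 m (b=L-a=24/5):
  R_A = 6M₀ab/L³ = 6·2·(36/5)·(24/5)/12³ = 6/25 kN
  M_A = M₀b(2a-b)/L² = 2·(24/5)·(2·(36/5)-(24/5))/12² = 16/25 kN·m
  R_B = -6M₀ab/L³ = -6·2·(36/5)·(24/5)/12³ = -6/25 kN
  M_B = M₀a(2b-a)/L² = 2·(36/5)·(2·(24/5)-(36/5))/12² = 6/25 kN·m
Superposition: R_A = 1651/400 kN, M_A = 4343/200 kN·m, R_B = 9149/400 kN, M_B = -9237/200 kN·m

R_A = 1651/400 kN, M_A = 4343/200 kN·m, R_B = 9149/400 kN, M_B = -9237/200 kN·m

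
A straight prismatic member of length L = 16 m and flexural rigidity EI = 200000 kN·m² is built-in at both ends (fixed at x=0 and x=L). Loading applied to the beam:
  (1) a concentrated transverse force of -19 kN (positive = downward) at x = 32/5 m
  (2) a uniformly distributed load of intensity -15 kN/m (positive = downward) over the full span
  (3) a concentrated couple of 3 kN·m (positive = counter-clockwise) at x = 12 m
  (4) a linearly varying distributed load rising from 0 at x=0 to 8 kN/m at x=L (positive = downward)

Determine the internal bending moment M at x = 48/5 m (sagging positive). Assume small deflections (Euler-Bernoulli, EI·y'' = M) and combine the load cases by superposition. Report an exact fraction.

Load 1 — point force P=-19 kN at a=32/5 m (b=L-a=48/5):
  M_1 = Pa²(a+3b)(L-x)/L³ - Pa²b/L²  [x>a] = (-19)·(32/5)²·((32/5)+3·(48/5))·(16-(48/5))/16³ - (-19)·(32/5)²·(48/5)/16² = -8512/625 kN·m
Load 2 — uniform load w=-15 kN/m over full span:
  M_2 = wLx/2 - wL²/12 - wx²/2 = (-15)·16·(48/5)/2 - (-15)·16²/12 - (-15)·(48/5)²/2 = -704/5 kN·m
Load 3 — applied couple M₀=3 kN·m at a=12 m (b=L-a=4):
  M_3 = R_Ax - M_A  [x≤a] with R_A=27/128, M_A=15/16 = (27/128)·(48/5) - (15/16) = 87/80 kN·m
Load 4 — triangular load w₀=8 kN/m (0→w₀ over full span):
  M_4 = 3w₀Lx/20 - w₀L²/30 - w₀x³/(6L) = 3·8·16·(48/5)/20 - 8·16²/30 - 8·(48/5)³/(6·16) = 15872/375 kN·m
Superposition: M = Σ M_i = -3330191/30000 kN·m ≈ -111.006367 kN·m

M(48/5) = -3330191/30000 kN·m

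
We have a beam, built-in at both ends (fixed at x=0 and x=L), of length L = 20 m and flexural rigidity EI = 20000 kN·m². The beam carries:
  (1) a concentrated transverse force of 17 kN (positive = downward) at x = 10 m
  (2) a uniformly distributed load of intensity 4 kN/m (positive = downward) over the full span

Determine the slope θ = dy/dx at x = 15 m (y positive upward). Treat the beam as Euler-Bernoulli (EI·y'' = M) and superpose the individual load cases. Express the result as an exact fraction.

Load 1 — point force P=17 kN at a=10 m (b=L-a=10):
  θ_1 = Pa²(L-x)(2bL-(3b+a)(L-x))/(2L³EI)  [x>a] = 17·10²·(20-15)·(2·10·20-(3·10+10)·(20-15))/(2·20³·20000) = 17/3200 rad
Load 2 — uniform load w=4 kN/m over full span:
  θ_2 = -wx(L-x)(L-2x)/(12EI) = -4·15·(20-15)·(20-2·15)/(12·20000) = 1/80 rad
Superposition: θ = Σ θ_i = 57/3200 rad ≈ 0.017812 rad

θ(15) = 57/3200 rad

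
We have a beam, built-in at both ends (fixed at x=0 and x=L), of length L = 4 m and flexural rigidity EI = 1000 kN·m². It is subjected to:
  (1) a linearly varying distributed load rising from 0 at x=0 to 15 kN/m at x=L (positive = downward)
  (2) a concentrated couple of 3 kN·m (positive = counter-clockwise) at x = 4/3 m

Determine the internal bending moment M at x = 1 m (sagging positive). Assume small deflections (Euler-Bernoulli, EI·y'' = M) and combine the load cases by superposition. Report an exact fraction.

Load 1 — triangular load w₀=15 kN/m (0→w₀ over full span):
  M_1 = 3w₀Lx/20 - w₀L²/30 - w₀x³/(6L) = 3·15·4·1/20 - 15·4²/30 - 15·1³/(6·4) = 3/8 kN·m
Load 2 — applied couple M₀=3 kN·m at a=4/3 m (b=L-a=8/3):
  M_2 = R_Ax - M_A  [x≤a] with R_A=1, M_A=0 = 1·1 - 0 = 1 kN·m
Superposition: M = Σ M_i = 11/8 kN·m ≈ 1.375000 kN·m

M(1) = 11/8 kN·m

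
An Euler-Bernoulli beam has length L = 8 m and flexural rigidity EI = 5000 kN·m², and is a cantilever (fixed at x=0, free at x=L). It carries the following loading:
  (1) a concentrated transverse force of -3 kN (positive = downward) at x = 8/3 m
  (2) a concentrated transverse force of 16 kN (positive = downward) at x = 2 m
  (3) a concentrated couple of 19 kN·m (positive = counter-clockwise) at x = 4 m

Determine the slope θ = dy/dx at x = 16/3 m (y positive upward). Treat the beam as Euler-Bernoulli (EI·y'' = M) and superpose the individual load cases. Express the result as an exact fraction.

Load 1 — point force P=-3 kN at a=8/3 m (b=L-a=16/3):
  θ_1 = -Pa²/(2EI)  [x>a] = -(-3)·(8/3)²/(2·5000) = 4/1875 rad
Load 2 — point force P=16 kN at a=2 m (b=L-a=6):
  θ_2 = -Pa²/(2EI)  [x>a] = -16·2²/(2·5000) = -4/625 rad
Load 3 — applied couple M₀=19 kN·m at a=4 m (b=L-a=4):
  θ_3 = M₀a/EI  [x>a] = 19·4/5000 = 19/1250 rad
Superposition: θ = Σ θ_i = 41/3750 rad ≈ 0.010933 rad

θ(16/3) = 41/3750 rad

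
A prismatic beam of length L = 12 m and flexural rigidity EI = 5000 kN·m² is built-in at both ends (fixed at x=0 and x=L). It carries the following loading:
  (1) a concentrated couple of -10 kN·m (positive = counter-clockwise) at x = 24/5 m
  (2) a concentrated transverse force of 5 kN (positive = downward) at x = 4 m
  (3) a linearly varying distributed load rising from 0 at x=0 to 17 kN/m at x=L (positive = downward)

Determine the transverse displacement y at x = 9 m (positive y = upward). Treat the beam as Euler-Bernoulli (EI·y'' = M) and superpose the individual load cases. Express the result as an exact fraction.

y(9) = -147443/2400000 m

Load 1 — applied couple M₀=-10 kN·m at a=24/5 m (b=L-a=36/5):
  y_1 = (R_Ax³/6 - M_Ax²/2 - M₀(x-a)²/2)/EI  [x>a] with R_A=-6/5, M_A=-6/5 = ((-6/5)·9³/6 - (-6/5)·9²/2 - (-10)·(9-(24/5))²/2)/5000 = -9/5000 m
Load 2 — point force P=5 kN at a=4 m (b=L-a=8):
  y_2 = -Pa²(L-x)²(3bL-(3b+a)(L-x))/(6L³EI)  [x>a] = -5·4²·(12-9)²·(3·8·12-(3·8+4)·(12-9))/(6·12³·5000) = -17/6000 m
Load 3 — triangular load w₀=17 kN/m (0→w₀ over full span):
  y_3 = -w₀x²(L-x)²(x+2L)/(120LEI) = -17·9²·(12-9)²·(9+2·12)/(120·12·5000) = -45441/800000 m
Superposition: y = Σ y_i = -147443/2400000 m ≈ -0.061435 m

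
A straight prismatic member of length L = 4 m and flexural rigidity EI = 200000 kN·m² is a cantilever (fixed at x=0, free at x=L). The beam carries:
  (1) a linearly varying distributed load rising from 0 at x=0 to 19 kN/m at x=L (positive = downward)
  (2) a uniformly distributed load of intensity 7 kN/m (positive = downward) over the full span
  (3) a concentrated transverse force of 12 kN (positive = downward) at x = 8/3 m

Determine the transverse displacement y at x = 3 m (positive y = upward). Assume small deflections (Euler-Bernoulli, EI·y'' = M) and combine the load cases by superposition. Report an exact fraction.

Load 1 — triangular load w₀=19 kN/m (0→w₀ over full span):
  y_1 = (w₀Lx³/12-w₀L²x²/6-w₀x⁵/(120L))/EI = (19·4·3³/12-19·4²·3²/6-19·3⁵/(120·4))/200000 = -47139/32000000 m
Load 2 — uniform load w=7 kN/m over full span:
  y_2 = -wx²(x²-4Lx+6L²)/(24EI) = -7·3²·(3²-4·4·3+6·4²)/(24·200000) = -1197/1600000 m
Load 3 — point force P=12 kN at a=8/3 m (b=L-a=4/3):
  y_3 = -Pa²(3x-a)/(6EI)  [x>a] = -12·(8/3)²·(3·3-(8/3))/(6·200000) = -38/84375 m
Superposition: y = Σ y_i = -2308253/864000000 m ≈ -0.002672 m

y(3) = -2308253/864000000 m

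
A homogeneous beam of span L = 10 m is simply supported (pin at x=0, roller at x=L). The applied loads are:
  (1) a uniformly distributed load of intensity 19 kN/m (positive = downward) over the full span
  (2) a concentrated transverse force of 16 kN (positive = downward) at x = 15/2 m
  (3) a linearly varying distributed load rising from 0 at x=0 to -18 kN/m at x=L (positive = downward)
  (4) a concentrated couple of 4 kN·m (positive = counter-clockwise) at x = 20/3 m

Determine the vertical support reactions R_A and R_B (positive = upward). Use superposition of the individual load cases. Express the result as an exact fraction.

Load 1 — uniform load w=19 kN/m over full span:
  R_A = wL/2 = 19·10/2 = 95 kN
  R_B = wL/2 = 19·10/2 = 95 kN
Load 2 — point force P=16 kN at a=15/2 m (b=L-a=5/2):
  R_A = Pb/L = 16·(5/2)/10 = 4 kN
  R_B = Pa/L = 16·(15/2)/10 = 12 kN
Load 3 — triangular load w₀=-18 kN/m (0→w₀ over full span):
  R_A = w₀L/6 = (-18)·10/6 = -30 kN
  R_B = w₀L/3 = (-18)·10/3 = -60 kN
Load 4 — applied couple M₀=4 kN·m at a=20/3 m (b=L-a=10/3):
  R_A = M₀/L = 4/10 = 2/5 kN
  R_B = -M₀/L = -4/10 = -2/5 kN
Superposition: R_A = 347/5 kN, R_B = 233/5 kN

R_A = 347/5 kN, R_B = 233/5 kN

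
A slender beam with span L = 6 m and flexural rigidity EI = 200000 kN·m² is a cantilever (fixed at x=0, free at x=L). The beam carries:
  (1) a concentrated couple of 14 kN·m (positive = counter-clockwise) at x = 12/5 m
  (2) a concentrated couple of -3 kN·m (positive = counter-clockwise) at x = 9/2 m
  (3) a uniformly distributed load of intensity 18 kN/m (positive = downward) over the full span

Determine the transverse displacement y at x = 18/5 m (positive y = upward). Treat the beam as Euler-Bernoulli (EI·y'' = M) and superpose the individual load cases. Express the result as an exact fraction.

Load 1 — applied couple M₀=14 kN·m at a=12/5 m (b=L-a=18/5):
  y_1 = M₀a(2x-a)/(2EI)  [x>a] = 14·(12/5)·(2·(18/5)-(12/5))/(2·200000) = 63/156250 m
Load 2 — applied couple M₀=-3 kN·m at a=9/2 m (b=L-a=3/2):
  y_2 = M₀x²/(2EI)  [x≤a] = (-3)·(18/5)²/(2·200000) = -243/2500000 m
Load 3 — uniform load w=18 kN/m over full span:
  y_3 = -wx²(x²-4Lx+6L²)/(24EI) = -18·(18/5)²·((18/5)²-4·6·(18/5)+6·6²)/(24·200000) = -216513/31250000 m
Superposition: y = Σ y_i = -413901/62500000 m ≈ -0.006622 m

y(18/5) = -413901/62500000 m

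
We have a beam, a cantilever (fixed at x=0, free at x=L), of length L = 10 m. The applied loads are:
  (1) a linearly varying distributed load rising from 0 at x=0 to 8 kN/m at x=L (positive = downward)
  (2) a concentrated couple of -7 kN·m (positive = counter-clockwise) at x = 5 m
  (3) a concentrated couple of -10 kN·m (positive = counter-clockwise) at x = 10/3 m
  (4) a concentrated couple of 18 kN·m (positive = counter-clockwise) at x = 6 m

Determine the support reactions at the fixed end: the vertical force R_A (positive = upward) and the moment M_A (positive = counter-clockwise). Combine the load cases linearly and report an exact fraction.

R_A = 40 kN, M_A = 797/3 kN·m

Load 1 — triangular load w₀=8 kN/m (0→w₀ over full span):
  R_A = w₀L/2 = 8·10/2 = 40 kN
  M_A = w₀L²/3 = 8·10²/3 = 800/3 kN·m
Load 2 — applied couple M₀=-7 kN·m at a=5 m (b=L-a=5):
  R_A = 0 kN
  M_A = -M₀ = -(-7) = 7 kN·m
Load 3 — applied couple M₀=-10 kN·m at a=10/3 m (b=L-a=20/3):
  R_A = 0 kN
  M_A = -M₀ = -(-10) = 10 kN·m
Load 4 — applied couple M₀=18 kN·m at a=6 m (b=L-a=4):
  R_A = 0 kN
  M_A = -M₀ = -18 kN·m
Superposition: R_A = 40 kN, M_A = 797/3 kN·m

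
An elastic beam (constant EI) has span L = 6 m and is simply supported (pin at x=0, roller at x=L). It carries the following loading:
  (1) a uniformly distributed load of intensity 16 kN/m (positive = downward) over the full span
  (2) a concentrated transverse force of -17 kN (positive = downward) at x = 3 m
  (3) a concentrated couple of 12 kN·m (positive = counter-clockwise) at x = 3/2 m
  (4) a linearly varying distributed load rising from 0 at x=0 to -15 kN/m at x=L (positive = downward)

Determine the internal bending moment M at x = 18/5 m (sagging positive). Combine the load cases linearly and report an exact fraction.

M(18/5) = 234/25 kN·m

Load 1 — uniform load w=16 kN/m over full span:
  M_1 = wx(L-x)/2 = 16·(18/5)·(6-(18/5))/2 = 1728/25 kN·m
Load 2 — point force P=-17 kN at a=3 m (b=L-a=3):
  M_2 = Pa(L-x)/L  [x>a] = (-17)·3·(6-(18/5))/6 = -102/5 kN·m
Load 3 — applied couple M₀=12 kN·m at a=3/2 m (b=L-a=9/2):
  M_3 = M₀x/L - M₀  [x>a] = 12·(18/5)/6 - 12 = -24/5 kN·m
Load 4 — triangular load w₀=-15 kN/m (0→w₀ over full span):
  M_4 = w₀Lx/6 - w₀x³/(6L) = (-15)·6·(18/5)/6 - (-15)·(18/5)³/(6·6) = -864/25 kN·m
Superposition: M = Σ M_i = 234/25 kN·m ≈ 9.360000 kN·m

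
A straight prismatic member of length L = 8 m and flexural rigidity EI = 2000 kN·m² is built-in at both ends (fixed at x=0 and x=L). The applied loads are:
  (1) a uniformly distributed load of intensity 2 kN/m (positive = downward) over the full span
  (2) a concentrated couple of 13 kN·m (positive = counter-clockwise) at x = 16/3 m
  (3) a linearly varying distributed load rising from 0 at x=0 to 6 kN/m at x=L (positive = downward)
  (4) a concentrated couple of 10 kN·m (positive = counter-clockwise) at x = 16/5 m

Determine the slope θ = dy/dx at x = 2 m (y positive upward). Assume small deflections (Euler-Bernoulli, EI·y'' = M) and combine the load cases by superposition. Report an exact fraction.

θ(2) = -137/12000 rad

Load 1 — uniform load w=2 kN/m over full span:
  θ_1 = -wx(L-x)(L-2x)/(12EI) = -2·2·(8-2)·(8-2·2)/(12·2000) = -1/250 rad
Load 2 — applied couple M₀=13 kN·m at a=16/3 m (b=L-a=8/3):
  θ_2 = (R_Ax²/2 - M_Ax)/EI  [x≤a] with R_A=13/6, M_A=13/3 = ((13/6)·2²/2 - (13/3)·2)/2000 = -13/6000 rad
Load 3 — triangular load w₀=6 kN/m (0→w₀ over full span):
  θ_3 = -w₀(2x(L-x)(L-2x)(x+2L)+x²(L-x)²)/(120LEI) = -6·(2·2·(8-2)·(8-2·2)·(2+2·8)+2²·(8-2)²)/(120·8·2000) = -117/20000 rad
Load 4 — applied couple M₀=10 kN·m at a=16/5 m (b=L-a=24/5):
  θ_4 = (R_Ax²/2 - M_Ax)/EI  [x≤a] with R_A=9/5, M_A=6/5 = ((9/5)·2²/2 - (6/5)·2)/2000 = 3/5000 rad
Superposition: θ = Σ θ_i = -137/12000 rad ≈ -0.011417 rad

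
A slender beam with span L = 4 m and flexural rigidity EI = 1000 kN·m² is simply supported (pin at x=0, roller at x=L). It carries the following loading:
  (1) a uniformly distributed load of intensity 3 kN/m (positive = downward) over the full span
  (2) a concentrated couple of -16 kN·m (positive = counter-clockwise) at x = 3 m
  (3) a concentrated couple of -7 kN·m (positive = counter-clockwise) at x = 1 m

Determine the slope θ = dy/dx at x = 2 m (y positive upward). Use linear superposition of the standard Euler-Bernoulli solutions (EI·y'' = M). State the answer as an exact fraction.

Load 1 — uniform load w=3 kN/m over full span:
  θ_1 = -w(L³-6Lx²+4x³)/(24EI) = -3·(4³-6·4·2²+4·2³)/(24·1000) = 0 rad
Load 2 — applied couple M₀=-16 kN·m at a=3 m (b=L-a=1):
  θ_2 = (M₀x²/(2L)+C₁)/EI  [x≤a] with C₁=M₀(3b²-L²)/(6L)=26/3 = ((-16)·2²/(2·4)+(26/3))/1000 = 1/1500 rad
Load 3 — applied couple M₀=-7 kN·m at a=1 m (b=L-a=3):
  θ_3 = (M₀x²/(2L)-M₀(x-a)+C₁)/EI  [x>a] with C₁=M₀(3b²-L²)/(6L)=-77/24 = ((-7)·2²/(2·4)-(-7)·(2-1)+(-77/24))/1000 = 7/24000 rad
Superposition: θ = Σ θ_i = 23/24000 rad ≈ 0.000958 rad

θ(2) = 23/24000 rad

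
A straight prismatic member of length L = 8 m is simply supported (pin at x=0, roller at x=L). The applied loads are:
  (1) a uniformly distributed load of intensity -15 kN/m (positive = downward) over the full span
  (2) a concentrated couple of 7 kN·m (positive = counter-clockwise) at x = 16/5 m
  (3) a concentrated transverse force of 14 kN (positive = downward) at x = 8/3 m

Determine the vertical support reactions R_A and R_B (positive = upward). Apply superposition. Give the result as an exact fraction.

R_A = -1195/24 kN, R_B = -1349/24 kN

Load 1 — uniform load w=-15 kN/m over full span:
  R_A = wL/2 = (-15)·8/2 = -60 kN
  R_B = wL/2 = (-15)·8/2 = -60 kN
Load 2 — applied couple M₀=7 kN·m at a=16/5 m (b=L-a=24/5):
  R_A = M₀/L = 7/8 kN
  R_B = -M₀/L = -7/8 kN
Load 3 — point force P=14 kN at a=8/3 m (b=L-a=16/3):
  R_A = Pb/L = 14·(16/3)/8 = 28/3 kN
  R_B = Pa/L = 14·(8/3)/8 = 14/3 kN
Superposition: R_A = -1195/24 kN, R_B = -1349/24 kN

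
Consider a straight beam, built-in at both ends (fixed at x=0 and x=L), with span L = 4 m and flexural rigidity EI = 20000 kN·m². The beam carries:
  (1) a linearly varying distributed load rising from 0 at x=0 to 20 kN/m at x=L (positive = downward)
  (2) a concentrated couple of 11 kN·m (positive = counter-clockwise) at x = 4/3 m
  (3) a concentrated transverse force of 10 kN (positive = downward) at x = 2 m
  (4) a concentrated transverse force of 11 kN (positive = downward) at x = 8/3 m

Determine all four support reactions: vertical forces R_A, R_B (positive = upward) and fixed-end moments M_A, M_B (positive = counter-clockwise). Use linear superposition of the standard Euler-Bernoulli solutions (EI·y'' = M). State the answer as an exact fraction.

R_A = 635/27 kN, M_A = 511/27 kN·m, R_B = 1012/27 kN, M_B = -644/27 kN·m

Load 1 — triangular load w₀=20 kN/m (0→w₀ over full span):
  R_A = 3w₀L/20 = 3·20·4/20 = 12 kN
  M_A = w₀L²/30 = 20·4²/30 = 32/3 kN·m
  R_B = 7w₀L/20 = 7·20·4/20 = 28 kN
  M_B = -w₀L²/20 = -20·4²/20 = -16 kN·m
Load 2 — applied couple M₀=11 kN·m at a=4/3 m (b=L-a=8/3):
  R_A = 6M₀ab/L³ = 6·11·(4/3)·(8/3)/4³ = 11/3 kN
  M_A = M₀b(2a-b)/L² = 11·(8/3)·(2·(4/3)-(8/3))/4² = 0 kN·m
  R_B = -6M₀ab/L³ = -6·11·(4/3)·(8/3)/4³ = -11/3 kN
  M_B = M₀a(2b-a)/L² = 11·(4/3)·(2·(8/3)-(4/3))/4² = 11/3 kN·m
Load 3 — point force P=10 kN at a=2 m (b=L-a=2):
  R_A = Pb²(3a+b)/L³ = 10·2²·(3·2+2)/4³ = 5 kN
  M_A = Pab²/L² = 10·2·2²/4² = 5 kN·m
  R_B = Pa²(a+3b)/L³ = 10·2²·(2+3·2)/4³ = 5 kN
  M_B = -Pa²b/L² = -10·2²·2/4² = -5 kN·m
Load 4 — point force P=11 kN at a=8/3 m (b=L-a=4/3):
  R_A = Pb²(3a+b)/L³ = 11·(4/3)²·(3·(8/3)+(4/3))/4³ = 77/27 kN
  M_A = Pab²/L² = 11·(8/3)·(4/3)²/4² = 88/27 kN·m
  R_B = Pa²(a+3b)/L³ = 11·(8/3)²·((8/3)+3·(4/3))/4³ = 220/27 kN
  M_B = -Pa²b/L² = -11·(8/3)²·(4/3)/4² = -176/27 kN·m
Superposition: R_A = 635/27 kN, M_A = 511/27 kN·m, R_B = 1012/27 kN, M_B = -644/27 kN·m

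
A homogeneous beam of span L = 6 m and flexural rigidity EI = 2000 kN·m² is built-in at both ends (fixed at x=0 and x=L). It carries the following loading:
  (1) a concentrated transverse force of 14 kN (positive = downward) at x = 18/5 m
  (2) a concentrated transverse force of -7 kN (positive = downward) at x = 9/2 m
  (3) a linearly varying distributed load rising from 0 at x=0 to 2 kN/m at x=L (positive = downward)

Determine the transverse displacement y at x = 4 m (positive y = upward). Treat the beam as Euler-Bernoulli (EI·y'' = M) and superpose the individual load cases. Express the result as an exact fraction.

Load 1 — point force P=14 kN at a=18/5 m (b=L-a=12/5):
  y_1 = -Pa²(L-x)²(3bL-(3b+a)(L-x))/(6L³EI)  [x>a] = -14·(18/5)²·(6-4)²·(3·(12/5)·6-(3·(12/5)+(18/5))·(6-4))/(6·6³·2000) = -189/31250 m
Load 2 — point force P=-7 kN at a=9/2 m (b=L-a=3/2):
  y_2 = -Pb²x²(3aL-(3a+b)x)/(6L³EI)  [x≤a] = -(-7)·(3/2)²·4²·(3·(9/2)·6-(3·(9/2)+(3/2))·4)/(6·6³·2000) = 49/24000 m
Load 3 — triangular load w₀=2 kN/m (0→w₀ over full span):
  y_3 = -w₀x²(L-x)²(x+2L)/(120LEI) = -2·4²·(6-4)²·(4+2·6)/(120·6·2000) = -8/5625 m
Superposition: y = Σ y_i = -48857/9000000 m ≈ -0.005429 m

y(4) = -48857/9000000 m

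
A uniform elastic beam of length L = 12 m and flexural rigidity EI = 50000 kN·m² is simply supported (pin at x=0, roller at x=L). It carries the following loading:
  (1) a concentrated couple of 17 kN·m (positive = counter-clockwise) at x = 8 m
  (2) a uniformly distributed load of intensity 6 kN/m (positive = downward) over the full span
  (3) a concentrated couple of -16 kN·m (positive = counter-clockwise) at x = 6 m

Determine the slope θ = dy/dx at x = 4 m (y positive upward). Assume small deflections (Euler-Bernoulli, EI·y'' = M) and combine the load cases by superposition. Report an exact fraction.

θ(4) = -111/25000 rad

Load 1 — applied couple M₀=17 kN·m at a=8 m (b=L-a=4):
  θ_1 = (M₀x²/(2L)+C₁)/EI  [x≤a] with C₁=M₀(3b²-L²)/(6L)=-68/3 = (17·4²/(2·12)+(-68/3))/50000 = -17/75000 rad
Load 2 — uniform load w=6 kN/m over full span:
  θ_2 = -w(L³-6Lx²+4x³)/(24EI) = -6·(12³-6·12·4²+4·4³)/(24·50000) = -13/3125 rad
Load 3 — applied couple M₀=-16 kN·m at a=6 m (b=L-a=6):
  θ_3 = (M₀x²/(2L)+C₁)/EI  [x≤a] with C₁=M₀(3b²-L²)/(6L)=8 = ((-16)·4²/(2·12)+8)/50000 = -1/18750 rad
Superposition: θ = Σ θ_i = -111/25000 rad ≈ -0.004440 rad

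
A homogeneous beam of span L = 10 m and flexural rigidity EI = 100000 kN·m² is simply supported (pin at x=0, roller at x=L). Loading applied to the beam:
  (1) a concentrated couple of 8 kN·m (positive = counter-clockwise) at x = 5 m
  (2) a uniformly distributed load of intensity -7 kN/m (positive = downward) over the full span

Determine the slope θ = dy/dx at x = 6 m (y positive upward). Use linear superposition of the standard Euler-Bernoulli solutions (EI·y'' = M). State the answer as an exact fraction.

θ(6) = -1249/1500000 rad

Load 1 — applied couple M₀=8 kN·m at a=5 m (b=L-a=5):
  θ_1 = (M₀x²/(2L)-M₀(x-a)+C₁)/EI  [x>a] with C₁=M₀(3b²-L²)/(6L)=-10/3 = (8·6²/(2·10)-8·(6-5)+(-10/3))/100000 = 23/750000 rad
Load 2 — uniform load w=-7 kN/m over full span:
  θ_2 = -w(L³-6Lx²+4x³)/(24EI) = -(-7)·(10³-6·10·6²+4·6³)/(24·100000) = -259/300000 rad
Superposition: θ = Σ θ_i = -1249/1500000 rad ≈ -0.000833 rad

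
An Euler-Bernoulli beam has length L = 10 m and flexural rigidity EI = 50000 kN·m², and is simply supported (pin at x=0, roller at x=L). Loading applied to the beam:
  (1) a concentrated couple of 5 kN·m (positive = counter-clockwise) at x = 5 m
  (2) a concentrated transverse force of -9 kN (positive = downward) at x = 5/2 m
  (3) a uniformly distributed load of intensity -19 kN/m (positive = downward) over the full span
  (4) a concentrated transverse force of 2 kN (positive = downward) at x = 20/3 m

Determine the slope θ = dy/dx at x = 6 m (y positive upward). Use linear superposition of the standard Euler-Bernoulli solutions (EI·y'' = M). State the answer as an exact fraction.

Load 1 — applied couple M₀=5 kN·m at a=5 m (b=L-a=5):
  θ_1 = (M₀x²/(2L)-M₀(x-a)+C₁)/EI  [x>a] with C₁=M₀(3b²-L²)/(6L)=-25/12 = (5·6²/(2·10)-5·(6-5)+(-25/12))/50000 = 23/600000 rad
Load 2 — point force P=-9 kN at a=5/2 m (b=L-a=15/2):
  θ_2 = -Pa(2L²-6Lx+3x²+a²)/(6LEI)  [x>a] = -(-9)·(5/2)·(2·10²-6·10·6+3·6²+(5/2)²)/(6·10·50000) = -549/1600000 rad
Load 3 — uniform load w=-19 kN/m over full span:
  θ_3 = -w(L³-6Lx²+4x³)/(24EI) = -(-19)·(10³-6·10·6²+4·6³)/(24·50000) = -703/150000 rad
Load 4 — point force P=2 kN at a=20/3 m (b=L-a=10/3):
  θ_4 = -Pb(L²-b²-3x²)/(6LEI)  [x≤a] = -2·(10/3)·(10²-(10/3)²-3·6²)/(6·10·50000) = 43/1012500 rad
Superposition: θ = Σ θ_i = -641389/129600000 rad ≈ -0.004949 rad

θ(6) = -641389/129600000 rad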